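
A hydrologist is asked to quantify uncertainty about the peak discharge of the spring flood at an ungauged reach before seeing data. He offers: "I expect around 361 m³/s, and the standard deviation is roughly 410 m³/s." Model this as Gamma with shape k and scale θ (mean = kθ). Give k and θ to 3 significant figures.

For Gamma(k, scale θ): mean = kθ, variance = kθ², so CV = 1/√k.
CV = SD/mean = 410/361 = 1.136, hence k = 1/CV² = 0.775.
Then θ = mean/k = 361/0.775 = 466.

k ≈ 0.775, θ ≈ 466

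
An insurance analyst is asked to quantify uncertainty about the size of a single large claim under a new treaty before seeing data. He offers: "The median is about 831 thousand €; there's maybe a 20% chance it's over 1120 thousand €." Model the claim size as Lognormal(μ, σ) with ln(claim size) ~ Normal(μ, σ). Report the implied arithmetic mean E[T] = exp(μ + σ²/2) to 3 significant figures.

E[T] ≈ 885 thousand €

If T ~ Lognormal(μ,σ) then ln T ~ Normal(μ,σ), so the p-quantile of ln T is μ + z_p·σ.
ln(831) = 6.723 and ln(1120) = 7.021; z_{0.5} = 0, z_{0.8} = 0.8416.
σ = (7.021 − 6.723)/(0.8416 − (0)) = 0.355.
μ = 6.723 − (0)·0.355 = 6.723.
E[T] = exp(μ + σ²/2) = exp(6.723 + 0.0629) = 885 thousand €.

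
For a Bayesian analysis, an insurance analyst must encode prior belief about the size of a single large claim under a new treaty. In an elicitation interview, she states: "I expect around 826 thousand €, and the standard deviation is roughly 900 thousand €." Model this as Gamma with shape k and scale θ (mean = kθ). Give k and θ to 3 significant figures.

k ≈ 0.842, θ ≈ 981

For Gamma(k, scale θ): mean = kθ, variance = kθ², so CV = 1/√k.
CV = SD/mean = 900/826 = 1.09, hence k = 1/CV² = 0.842.
Then θ = mean/k = 826/0.842 = 981.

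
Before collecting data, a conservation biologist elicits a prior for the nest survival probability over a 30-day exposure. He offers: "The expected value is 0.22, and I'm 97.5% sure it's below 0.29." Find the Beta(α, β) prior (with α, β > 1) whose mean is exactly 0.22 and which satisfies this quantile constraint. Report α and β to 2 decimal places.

α ≈ 32.50, β ≈ 115.21

With mean 0.22 fixed, write α = 0.22s, β = 0.78s where s = α+β.
Need P(θ < 0.29) = 0.975 under Beta(0.22s, 0.78s). Normal approximation: (q−m)/√(m(1−m)/s) ≈ z_{0.975} = 1.96, so s ≈ 0.22·0.78·(1.96)²/(0.29−0.22)² = 134.5.
At s = 134.5: P(θ<0.29) ≈ 0.970. Adjusting to match 0.975 gives s ≈ 147.71.
So α = 0.22·147.71 ≈ 32.50, β = 0.78·147.71 ≈ 115.21.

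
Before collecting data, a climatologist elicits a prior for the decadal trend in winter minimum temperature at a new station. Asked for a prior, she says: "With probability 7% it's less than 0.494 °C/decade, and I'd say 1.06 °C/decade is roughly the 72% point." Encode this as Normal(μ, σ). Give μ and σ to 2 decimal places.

For Normal(μ,σ), the p-quantile is μ + z_p·σ. Here z_{0.07} = -1.476, z_{0.72} = 0.5828.
So 0.494 = μ − 1.476σ and 1.06 = μ + 0.5828σ.
Subtracting: σ = (1.06 − 0.494)/(0.5828 − (-1.476)) = 0.27.
Then μ = 0.494 − (-1.476)·0.27 = 0.90.

μ = 0.90, σ = 0.27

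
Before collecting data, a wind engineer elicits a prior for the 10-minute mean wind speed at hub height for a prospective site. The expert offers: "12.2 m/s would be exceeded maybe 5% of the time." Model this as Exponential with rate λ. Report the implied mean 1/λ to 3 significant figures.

P(T > 12.2) = e^(−λ·12.2) = 0.05, so λ = −ln(0.05)/12.2 = 0.246.
Mean = 1/λ = 4.07 m/s.

mean ≈ 4.07 m/s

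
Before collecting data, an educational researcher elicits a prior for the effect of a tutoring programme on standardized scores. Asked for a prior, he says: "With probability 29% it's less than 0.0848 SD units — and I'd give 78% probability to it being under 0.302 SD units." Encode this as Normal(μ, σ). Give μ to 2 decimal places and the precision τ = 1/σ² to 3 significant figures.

μ = 0.18, τ = 37.2

The p-quantile of Normal(μ,σ) is μ + z_p·σ, with z_{0.29} = -0.5534 and z_{0.78} = 0.7722.
Eliminate σ: μ = (z₂·x₁ − z₁·x₂)/(z₂ − z₁) = (0.7722·0.0848 − (-0.5534)·0.302)/1.326 = 0.18.
Then σ = (x₂ − x₁)/(z₂ − z₁) = (0.302 − 0.0848)/1.326 = 0.16.
Precision τ = 1/σ² = 1/0.1639² = 37.2.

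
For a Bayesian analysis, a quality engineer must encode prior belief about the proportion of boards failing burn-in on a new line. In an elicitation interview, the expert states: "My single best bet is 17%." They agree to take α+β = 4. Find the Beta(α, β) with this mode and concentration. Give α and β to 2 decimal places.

For α,β > 1 the Beta mode is (α−1)/(α+β−2). With α+β = 4, the mode is (α−1)/2.
Set (α−1)/2 = 0.17 → α = 1 + 0.17·2 = 1.34.
β = 4 − α = 2.66.

α = 1.34, β = 2.66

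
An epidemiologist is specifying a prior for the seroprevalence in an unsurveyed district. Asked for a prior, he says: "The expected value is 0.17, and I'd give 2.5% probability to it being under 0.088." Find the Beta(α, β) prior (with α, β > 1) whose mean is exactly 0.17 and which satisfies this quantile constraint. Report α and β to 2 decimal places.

With mean 0.17 fixed, write α = 0.17s, β = 0.83s where s = α+β.
Need P(θ < 0.088) = 0.025 under Beta(0.17s, 0.83s). Normal approximation: (q−m)/√(m(1−m)/s) ≈ z_{0.025} = -1.96, so s ≈ 0.17·0.83·(-1.96)²/(0.088−0.17)² = 80.6.
At s = 80.6: P(θ<0.088) ≈ 0.012. Adjusting to match 0.025 gives s ≈ 61.98.
So α = 0.17·61.98 ≈ 10.54, β = 0.83·61.98 ≈ 51.45.

α ≈ 10.54, β ≈ 51.45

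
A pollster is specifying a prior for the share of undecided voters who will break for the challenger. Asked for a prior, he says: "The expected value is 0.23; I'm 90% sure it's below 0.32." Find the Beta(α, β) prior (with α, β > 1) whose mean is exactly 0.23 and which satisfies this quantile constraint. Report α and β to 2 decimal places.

α ≈ 8.68, β ≈ 29.07

With mean 0.23 fixed, write α = 0.23s, β = 0.77s where s = α+β.
Need P(θ < 0.32) = 0.9 under Beta(0.23s, 0.77s). Normal approximation: (q−m)/√(m(1−m)/s) ≈ z_{0.9} = 1.28, so s ≈ 0.23·0.77·(1.28)²/(0.32−0.23)² = 35.9.
At s = 35.9: P(θ<0.32) ≈ 0.895. Adjusting to match 0.9 gives s ≈ 37.75.
So α = 0.23·37.75 ≈ 8.68, β = 0.77·37.75 ≈ 29.07.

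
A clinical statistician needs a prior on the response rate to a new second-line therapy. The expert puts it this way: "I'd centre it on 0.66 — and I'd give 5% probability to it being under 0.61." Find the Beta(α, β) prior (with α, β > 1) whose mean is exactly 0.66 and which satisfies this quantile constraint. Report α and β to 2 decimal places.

With mean 0.66 fixed, write α = 0.66s, β = 0.34s where s = α+β.
Need P(θ < 0.61) = 0.05 under Beta(0.66s, 0.34s). Normal approximation: (q−m)/√(m(1−m)/s) ≈ z_{0.05} = -1.64, so s ≈ 0.66·0.34·(-1.64)²/(0.61−0.66)² = 242.8.
At s = 242.8: P(θ<0.61) ≈ 0.052. Adjusting to match 0.05 gives s ≈ 249.15.
So α = 0.66·249.15 ≈ 164.44, β = 0.34·249.15 ≈ 84.71.

α ≈ 164.44, β ≈ 84.71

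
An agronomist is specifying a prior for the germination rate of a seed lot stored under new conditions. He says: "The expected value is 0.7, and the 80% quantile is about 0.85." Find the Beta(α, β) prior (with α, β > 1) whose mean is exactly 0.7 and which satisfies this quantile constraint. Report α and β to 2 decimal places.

With mean 0.7 fixed, write α = 0.7s, β = 0.3s where s = α+β.
Need P(θ < 0.85) = 0.8 under Beta(0.7s, 0.3s). Normal approximation: (q−m)/√(m(1−m)/s) ≈ z_{0.8} = 0.842, so s ≈ 0.7·0.3·(0.842)²/(0.85−0.7)² = 6.6.
At s = 6.6: P(θ<0.85) ≈ 0.795. Adjusting to match 0.8 gives s ≈ 6.82.
So α = 0.7·6.82 ≈ 4.78, β = 0.3·6.82 ≈ 2.05.

α ≈ 4.78, β ≈ 2.05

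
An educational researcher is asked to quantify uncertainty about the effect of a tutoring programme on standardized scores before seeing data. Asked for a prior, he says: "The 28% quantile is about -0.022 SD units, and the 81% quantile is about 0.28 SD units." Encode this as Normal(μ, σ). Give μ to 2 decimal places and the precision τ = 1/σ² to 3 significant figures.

The p-quantile of Normal(μ,σ) is μ + z_p·σ, with z_{0.28} = -0.5828 and z_{0.81} = 0.8779.
Eliminate σ: μ = (z₂·x₁ − z₁·x₂)/(z₂ − z₁) = (0.8779·-0.022 − (-0.5828)·0.28)/1.461 = 0.10.
Then σ = (x₂ − x₁)/(z₂ − z₁) = (0.28 − -0.022)/1.461 = 0.21.
Precision τ = 1/σ² = 1/0.2067² = 23.4.

μ = 0.10, τ = 23.4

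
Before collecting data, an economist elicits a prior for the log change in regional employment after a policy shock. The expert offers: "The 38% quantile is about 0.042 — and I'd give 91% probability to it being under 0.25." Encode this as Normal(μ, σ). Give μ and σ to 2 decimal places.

μ = 0.08, σ = 0.13

For Normal(μ,σ), the p-quantile is μ + z_p·σ. Here z_{0.38} = -0.3055, z_{0.91} = 1.341.
So 0.042 = μ − 0.3055σ and 0.25 = μ + 1.341σ.
Subtracting: σ = (0.25 − 0.042)/(1.341 − (-0.3055)) = 0.13.
Then μ = 0.042 − (-0.3055)·0.13 = 0.08.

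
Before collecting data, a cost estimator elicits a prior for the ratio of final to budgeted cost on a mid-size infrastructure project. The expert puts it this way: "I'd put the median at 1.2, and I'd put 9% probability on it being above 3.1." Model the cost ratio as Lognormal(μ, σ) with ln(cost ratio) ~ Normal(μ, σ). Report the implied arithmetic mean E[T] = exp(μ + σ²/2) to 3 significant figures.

E[T] ≈ 1.54

If T ~ Lognormal(μ,σ) then ln T ~ Normal(μ,σ), so the p-quantile of ln T is μ + z_p·σ.
ln(1.2) = 0.1823 and ln(3.1) = 1.131; z_{0.5} = 0, z_{0.91} = 1.341.
σ = (1.131 − 0.1823)/(1.341 − (0)) = 0.708.
μ = 0.1823 − (0)·0.708 = 0.182.
E[T] = exp(μ + σ²/2) = exp(0.182 + 0.2505) = 1.54.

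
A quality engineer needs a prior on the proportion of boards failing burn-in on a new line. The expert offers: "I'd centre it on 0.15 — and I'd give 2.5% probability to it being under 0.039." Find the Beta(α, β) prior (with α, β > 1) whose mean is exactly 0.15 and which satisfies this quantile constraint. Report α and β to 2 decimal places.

With mean 0.15 fixed, write α = 0.15s, β = 0.85s where s = α+β.
Need P(θ < 0.039) = 0.025 under Beta(0.15s, 0.85s). Normal approximation: (q−m)/√(m(1−m)/s) ≈ z_{0.025} = -1.96, so s ≈ 0.15·0.85·(-1.96)²/(0.039−0.15)² = 39.8.
At s = 39.8: P(θ<0.039) ≈ 0.004. Adjusting to match 0.025 gives s ≈ 23.12.
So α = 0.15·23.12 ≈ 3.47, β = 0.85·23.12 ≈ 19.65.

α ≈ 3.47, β ≈ 19.65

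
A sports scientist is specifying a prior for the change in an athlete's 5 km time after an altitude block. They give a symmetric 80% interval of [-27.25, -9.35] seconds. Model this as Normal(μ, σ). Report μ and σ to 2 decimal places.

A symmetric 80% interval runs μ ± z·σ with z = 1.282.
Half-width = 8.95, so σ = 8.95/1.282 = 6.98.
μ is the interval midpoint, -18.30.

μ = -18.30, σ = 6.98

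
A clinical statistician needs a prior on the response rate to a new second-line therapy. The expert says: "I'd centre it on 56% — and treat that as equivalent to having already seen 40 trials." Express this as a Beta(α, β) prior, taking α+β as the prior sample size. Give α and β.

Under the effective-sample-size interpretation, Beta(α, β) has prior mean α/(α+β) and prior sample size α+β.
So α+β = 40 and α/(α+β) = 0.56, giving α = 0.56·40 = 22.4 and β = 40 − 22.4 = 17.6.

α = 22.4, β = 17.6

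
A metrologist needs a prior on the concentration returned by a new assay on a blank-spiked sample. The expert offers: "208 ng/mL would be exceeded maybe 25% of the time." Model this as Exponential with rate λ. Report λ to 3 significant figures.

λ ≈ 0.00666

P(T > 208.0) = e^(−λ·208.0) = 0.25, so λ = −ln(0.25)/208.0 = 0.00666.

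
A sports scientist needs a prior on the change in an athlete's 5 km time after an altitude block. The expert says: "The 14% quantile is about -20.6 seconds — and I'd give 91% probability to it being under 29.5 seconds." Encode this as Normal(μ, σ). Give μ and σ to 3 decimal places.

μ = 1.755, σ = 20.693

The p-quantile of Normal(μ,σ) is μ + z_p·σ, with z_{0.14} = -1.08 and z_{0.91} = 1.341.
Eliminate σ: μ = (z₂·x₁ − z₁·x₂)/(z₂ − z₁) = (1.341·-20.6 − (-1.08)·29.5)/2.421 = 1.755.
Then σ = (x₂ − x₁)/(z₂ − z₁) = (29.5 − -20.6)/2.421 = 20.693.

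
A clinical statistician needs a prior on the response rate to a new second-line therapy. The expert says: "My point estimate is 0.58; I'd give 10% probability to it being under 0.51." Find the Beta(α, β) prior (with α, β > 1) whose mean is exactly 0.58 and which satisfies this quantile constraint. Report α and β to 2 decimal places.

With mean 0.58 fixed, write α = 0.58s, β = 0.42s where s = α+β.
Need P(θ < 0.51) = 0.1 under Beta(0.58s, 0.42s). Normal approximation: (q−m)/√(m(1−m)/s) ≈ z_{0.1} = -1.28, so s ≈ 0.58·0.42·(-1.28)²/(0.51−0.58)² = 81.6.
At s = 81.6: P(θ<0.51) ≈ 0.101. Adjusting to match 0.1 gives s ≈ 82.29.
So α = 0.58·82.29 ≈ 47.73, β = 0.42·82.29 ≈ 34.56.

α ≈ 47.73, β ≈ 34.56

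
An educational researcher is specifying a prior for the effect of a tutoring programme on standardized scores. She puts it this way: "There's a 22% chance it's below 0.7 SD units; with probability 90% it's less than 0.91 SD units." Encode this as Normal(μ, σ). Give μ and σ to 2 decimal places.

μ = 0.78, σ = 0.10

For Normal(μ,σ), the p-quantile is μ + z_p·σ. Here z_{0.22} = -0.7722, z_{0.9} = 1.282.
So 0.7 = μ − 0.7722σ and 0.91 = μ + 1.282σ.
Subtracting: σ = (0.91 − 0.7)/(1.282 − (-0.7722)) = 0.10.
Then μ = 0.7 − (-0.7722)·0.10 = 0.78.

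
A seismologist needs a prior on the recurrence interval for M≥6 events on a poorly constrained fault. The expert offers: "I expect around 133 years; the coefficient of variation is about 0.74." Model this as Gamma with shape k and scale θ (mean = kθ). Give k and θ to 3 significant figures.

k ≈ 1.83, θ ≈ 72.8

For Gamma(k, scale θ): mean = kθ, variance = kθ², so CV = 1/√k.
CV = 0.74, hence k = 1/CV² = 1.83.
Then θ = mean/k = 133/1.83 = 72.8.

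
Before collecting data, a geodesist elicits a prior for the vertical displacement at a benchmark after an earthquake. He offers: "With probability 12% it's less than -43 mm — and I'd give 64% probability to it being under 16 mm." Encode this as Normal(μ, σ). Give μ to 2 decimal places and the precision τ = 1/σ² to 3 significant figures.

μ = 2.21, τ = 0.000676

For Normal(μ,σ), the p-quantile is μ + z_p·σ. Here z_{0.12} = -1.175, z_{0.64} = 0.3585.
So -43 = μ − 1.175σ and 16 = μ + 0.3585σ.
Subtracting: σ = (16 − -43)/(0.3585 − (-1.175)) = 38.48.
Then μ = -43 − (-1.175)·38.48 = 2.21.
Precision τ = 1/σ² = 1/38.48² = 0.000676.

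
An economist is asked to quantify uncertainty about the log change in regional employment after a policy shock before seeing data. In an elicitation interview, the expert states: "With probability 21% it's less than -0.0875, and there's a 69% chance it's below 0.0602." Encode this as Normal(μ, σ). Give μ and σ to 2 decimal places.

μ = 0.00, σ = 0.11

For Normal(μ,σ), the p-quantile is μ + z_p·σ. Here z_{0.21} = -0.8064, z_{0.69} = 0.4959.
So -0.0875 = μ − 0.8064σ and 0.0602 = μ + 0.4959σ.
Subtracting: σ = (0.0602 − -0.0875)/(0.4959 − (-0.8064)) = 0.11.
Then μ = -0.0875 − (-0.8064)·0.11 = 0.00.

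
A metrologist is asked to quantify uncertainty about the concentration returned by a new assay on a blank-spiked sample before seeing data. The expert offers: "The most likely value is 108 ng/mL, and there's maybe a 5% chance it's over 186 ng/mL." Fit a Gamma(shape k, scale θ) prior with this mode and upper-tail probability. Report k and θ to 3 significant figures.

k ≈ 10.4, θ ≈ 11.4

Gamma(k,θ) with k>1 has mode (k−1)θ, so θ = 108/(k−1).
Need P(X < 186) = 0.95 with θ tied to k this way. Start at k = 2, θ = 108: P(X<186) ≈ 0.514.
Too low — raise k to concentrate. Iterating converges to k ≈ 10.4.
Then θ = 108/(10.4−1) ≈ 11.4.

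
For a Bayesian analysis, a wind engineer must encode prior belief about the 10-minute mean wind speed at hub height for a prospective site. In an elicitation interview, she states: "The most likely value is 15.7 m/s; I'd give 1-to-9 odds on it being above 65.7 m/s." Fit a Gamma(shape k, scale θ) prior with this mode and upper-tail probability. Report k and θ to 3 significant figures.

k ≈ 1.89, θ ≈ 17.6

Gamma(k,θ) with k>1 has mode (k−1)θ, so θ = 15.7/(k−1).
Need P(X < 65.7) = 0.9 with θ tied to k this way. Start at k = 2, θ = 15.7: P(X<65.7) ≈ 0.921.
Too high — lower k to spread out. Iterating converges to k ≈ 1.89.
Then θ = 15.7/(1.89−1) ≈ 17.6.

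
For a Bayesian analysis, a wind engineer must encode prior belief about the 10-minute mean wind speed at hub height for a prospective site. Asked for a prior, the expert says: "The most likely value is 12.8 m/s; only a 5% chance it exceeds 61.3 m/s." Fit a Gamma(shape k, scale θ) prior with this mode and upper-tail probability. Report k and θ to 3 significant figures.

k ≈ 1.99, θ ≈ 13

Gamma(k,θ) with k>1 has mode (k−1)θ, so θ = 12.8/(k−1).
Need P(X < 61.3) = 0.95 with θ tied to k this way. Start at k = 2, θ = 12.8: P(X<61.3) ≈ 0.952.
Too high — lower k to spread out. Iterating converges to k ≈ 1.99.
Then θ = 12.8/(1.99−1) ≈ 13.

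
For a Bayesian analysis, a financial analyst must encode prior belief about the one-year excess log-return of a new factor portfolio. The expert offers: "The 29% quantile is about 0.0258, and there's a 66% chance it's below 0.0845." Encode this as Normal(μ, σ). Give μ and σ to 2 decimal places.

The p-quantile of Normal(μ,σ) is μ + z_p·σ, with z_{0.29} = -0.5534 and z_{0.66} = 0.4125.
Eliminate σ: μ = (z₂·x₁ − z₁·x₂)/(z₂ − z₁) = (0.4125·0.0258 − (-0.5534)·0.0845)/0.9658 = 0.06.
Then σ = (x₂ − x₁)/(z₂ − z₁) = (0.0845 − 0.0258)/0.9658 = 0.06.

μ = 0.06, σ = 0.06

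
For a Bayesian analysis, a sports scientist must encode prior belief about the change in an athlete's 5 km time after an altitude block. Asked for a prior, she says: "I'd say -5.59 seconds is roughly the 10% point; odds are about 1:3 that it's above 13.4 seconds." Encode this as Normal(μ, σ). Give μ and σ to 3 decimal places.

μ = 6.852, σ = 9.708

The p-quantile of Normal(μ,σ) is μ + z_p·σ, with z_{0.1} = -1.282 and z_{0.75} = 0.6745.
Eliminate σ: μ = (z₂·x₁ − z₁·x₂)/(z₂ − z₁) = (0.6745·-5.59 − (-1.282)·13.4)/1.956 = 6.852.
Then σ = (x₂ − x₁)/(z₂ − z₁) = (13.4 − -5.59)/1.956 = 9.708.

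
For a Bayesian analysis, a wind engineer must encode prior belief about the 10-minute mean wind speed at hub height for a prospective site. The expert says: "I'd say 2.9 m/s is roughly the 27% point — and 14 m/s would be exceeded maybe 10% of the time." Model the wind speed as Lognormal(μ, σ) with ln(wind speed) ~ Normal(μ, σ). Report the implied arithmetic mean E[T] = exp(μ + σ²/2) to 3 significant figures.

E[T] ≈ 6.82 m/s

If T ~ Lognormal(μ,σ) then ln T ~ Normal(μ,σ), so the p-quantile of ln T is μ + z_p·σ.
ln(2.9) = 1.065 and ln(14) = 2.639; z_{0.27} = -0.6128, z_{0.9} = 1.282.
σ = (2.639 − 1.065)/(1.282 − (-0.6128)) = 0.831.
μ = 1.065 − (-0.6128)·0.831 = 1.574.
E[T] = exp(μ + σ²/2) = exp(1.574 + 0.3453) = 6.82 m/s.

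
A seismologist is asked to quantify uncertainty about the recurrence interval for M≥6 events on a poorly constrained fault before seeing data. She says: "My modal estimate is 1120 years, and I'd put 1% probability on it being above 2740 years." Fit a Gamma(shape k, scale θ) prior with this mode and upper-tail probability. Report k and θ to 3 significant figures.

k ≈ 6.89, θ ≈ 190

Gamma(k,θ) with k>1 has mode (k−1)θ, so θ = 1120/(k−1).
Need P(X < 2740) = 0.99 with θ tied to k this way. Start at k = 2, θ = 1120: P(X<2740) ≈ 0.702.
Too low — raise k to concentrate. Iterating converges to k ≈ 6.89.
Then θ = 1120/(6.89−1) ≈ 190.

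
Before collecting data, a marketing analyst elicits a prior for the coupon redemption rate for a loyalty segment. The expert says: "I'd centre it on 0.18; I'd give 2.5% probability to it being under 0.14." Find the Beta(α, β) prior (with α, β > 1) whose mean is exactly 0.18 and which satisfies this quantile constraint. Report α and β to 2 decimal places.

With mean 0.18 fixed, write α = 0.18s, β = 0.82s where s = α+β.
Need P(θ < 0.14) = 0.025 under Beta(0.18s, 0.82s). Normal approximation: (q−m)/√(m(1−m)/s) ≈ z_{0.025} = -1.96, so s ≈ 0.18·0.82·(-1.96)²/(0.14−0.18)² = 354.4.
At s = 354.4: P(θ<0.14) ≈ 0.020. Adjusting to match 0.025 gives s ≈ 321.27.
So α = 0.18·321.27 ≈ 57.83, β = 0.82·321.27 ≈ 263.44.

α ≈ 57.83, β ≈ 263.44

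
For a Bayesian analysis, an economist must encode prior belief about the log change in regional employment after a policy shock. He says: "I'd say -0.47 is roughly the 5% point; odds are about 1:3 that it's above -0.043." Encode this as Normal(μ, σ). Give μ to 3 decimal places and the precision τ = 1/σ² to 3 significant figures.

For Normal(μ,σ), the p-quantile is μ + z_p·σ. Here z_{0.05} = -1.645, z_{0.75} = 0.6745.
So -0.47 = μ − 1.645σ and -0.043 = μ + 0.6745σ.
Subtracting: σ = (-0.043 − -0.47)/(0.6745 − (-1.645)) = 0.184.
Then μ = -0.47 − (-1.645)·0.184 = -0.167.
Precision τ = 1/σ² = 1/0.1841² = 29.5.

μ = -0.167, τ = 29.5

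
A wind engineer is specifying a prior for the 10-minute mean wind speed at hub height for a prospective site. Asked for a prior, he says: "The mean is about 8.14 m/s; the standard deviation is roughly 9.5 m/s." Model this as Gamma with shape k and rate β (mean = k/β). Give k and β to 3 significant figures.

k ≈ 0.734, β ≈ 0.0902

For Gamma(k, rate β): mean = k/β, variance = k/β², so CV = 1/√k.
CV = SD/mean = 9.5/8.14 = 1.167, hence k = 1/CV² = 0.734.
Then β = k/mean = 0.734/8.14 = 0.0902.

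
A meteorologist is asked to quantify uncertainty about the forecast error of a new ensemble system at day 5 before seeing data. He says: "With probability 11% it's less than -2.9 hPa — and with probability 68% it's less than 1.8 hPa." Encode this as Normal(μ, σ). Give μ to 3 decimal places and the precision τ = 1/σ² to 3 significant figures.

μ = 0.503, τ = 0.13

The p-quantile of Normal(μ,σ) is μ + z_p·σ, with z_{0.11} = -1.227 and z_{0.68} = 0.4677.
Eliminate σ: μ = (z₂·x₁ − z₁·x₂)/(z₂ − z₁) = (0.4677·-2.9 − (-1.227)·1.8)/1.694 = 0.503.
Then σ = (x₂ − x₁)/(z₂ − z₁) = (1.8 − -2.9)/1.694 = 2.774.
Precision τ = 1/σ² = 1/2.774² = 0.13.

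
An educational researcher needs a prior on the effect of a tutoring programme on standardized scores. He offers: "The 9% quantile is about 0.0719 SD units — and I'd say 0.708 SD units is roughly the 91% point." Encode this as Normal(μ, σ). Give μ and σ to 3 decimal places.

μ = 0.390, σ = 0.237

The p-quantile of Normal(μ,σ) is μ + z_p·σ, with z_{0.09} = -1.341 and z_{0.91} = 1.341.
Eliminate σ: μ = (z₂·x₁ − z₁·x₂)/(z₂ − z₁) = (1.341·0.0719 − (-1.341)·0.708)/2.682 = 0.390.
Then σ = (x₂ − x₁)/(z₂ − z₁) = (0.708 − 0.0719)/2.682 = 0.237.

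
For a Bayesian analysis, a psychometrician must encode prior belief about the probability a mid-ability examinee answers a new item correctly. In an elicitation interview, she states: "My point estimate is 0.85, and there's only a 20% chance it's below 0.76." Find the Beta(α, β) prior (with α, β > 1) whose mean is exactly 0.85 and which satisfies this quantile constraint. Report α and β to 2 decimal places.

α ≈ 6.97, β ≈ 1.23

With mean 0.85 fixed, write α = 0.85s, β = 0.15s where s = α+β.
Need P(θ < 0.76) = 0.2 under Beta(0.85s, 0.15s). Normal approximation: (q−m)/√(m(1−m)/s) ≈ z_{0.2} = -0.842, so s ≈ 0.85·0.15·(-0.842)²/(0.76−0.85)² = 11.1.
At s = 11.1: P(θ<0.76) ≈ 0.180. Adjusting to match 0.2 gives s ≈ 8.20.
So α = 0.85·8.20 ≈ 6.97, β = 0.15·8.20 ≈ 1.23.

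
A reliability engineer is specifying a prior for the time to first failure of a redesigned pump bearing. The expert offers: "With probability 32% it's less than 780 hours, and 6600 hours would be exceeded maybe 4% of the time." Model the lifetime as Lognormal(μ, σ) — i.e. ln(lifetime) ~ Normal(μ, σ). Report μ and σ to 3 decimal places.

μ ≈ 7.110, σ ≈ 0.963

If T ~ Lognormal(μ,σ) then ln T ~ Normal(μ,σ), so the p-quantile of ln T is μ + z_p·σ.
ln(780) = 6.659 and ln(6600) = 8.795; z_{0.32} = -0.4677, z_{0.96} = 1.751.
σ = (8.795 − 6.659)/(1.751 − (-0.4677)) = 0.963.
μ = 6.659 − (-0.4677)·0.963 = 7.110.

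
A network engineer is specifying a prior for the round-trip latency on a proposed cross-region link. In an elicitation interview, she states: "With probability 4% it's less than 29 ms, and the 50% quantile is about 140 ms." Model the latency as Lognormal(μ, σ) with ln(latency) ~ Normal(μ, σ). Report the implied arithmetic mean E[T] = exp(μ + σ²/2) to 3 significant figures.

If T ~ Lognormal(μ,σ) then ln T ~ Normal(μ,σ), so the p-quantile of ln T is μ + z_p·σ.
ln(29) = 3.367 and ln(140) = 4.942; z_{0.04} = -1.751, z_{0.5} = 0.
σ = (4.942 − 3.367)/(0 − (-1.751)) = 0.899.
μ = 3.367 − (-1.751)·0.899 = 4.942.
E[T] = exp(μ + σ²/2) = exp(4.942 + 0.4043) = 210 ms.

E[T] ≈ 210 ms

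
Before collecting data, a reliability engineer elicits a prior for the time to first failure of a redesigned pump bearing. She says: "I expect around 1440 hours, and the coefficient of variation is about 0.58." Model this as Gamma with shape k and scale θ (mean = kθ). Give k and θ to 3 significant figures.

k ≈ 2.97, θ ≈ 484

For Gamma(k, scale θ): mean = kθ, variance = kθ², so CV = 1/√k.
CV = 0.58, hence k = 1/CV² = 2.97.
Then θ = mean/k = 1440/2.97 = 484.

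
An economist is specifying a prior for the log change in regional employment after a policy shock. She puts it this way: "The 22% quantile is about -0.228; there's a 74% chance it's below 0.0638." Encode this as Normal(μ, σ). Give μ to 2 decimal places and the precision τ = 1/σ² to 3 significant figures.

For Normal(μ,σ), the p-quantile is μ + z_p·σ. Here z_{0.22} = -0.7722, z_{0.74} = 0.6433.
So -0.228 = μ − 0.7722σ and 0.0638 = μ + 0.6433σ.
Subtracting: σ = (0.0638 − -0.228)/(0.6433 − (-0.7722)) = 0.21.
Then μ = -0.228 − (-0.7722)·0.21 = -0.07.
Precision τ = 1/σ² = 1/0.2061² = 23.5.

μ = -0.07, τ = 23.5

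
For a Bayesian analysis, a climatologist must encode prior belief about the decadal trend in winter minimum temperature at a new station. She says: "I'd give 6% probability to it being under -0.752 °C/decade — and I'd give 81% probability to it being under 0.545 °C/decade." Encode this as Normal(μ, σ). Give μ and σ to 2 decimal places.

The p-quantile of Normal(μ,σ) is μ + z_p·σ, with z_{0.06} = -1.555 and z_{0.81} = 0.8779.
Eliminate σ: μ = (z₂·x₁ − z₁·x₂)/(z₂ − z₁) = (0.8779·-0.752 − (-1.555)·0.545)/2.433 = 0.08.
Then σ = (x₂ − x₁)/(z₂ − z₁) = (0.545 − -0.752)/2.433 = 0.53.

μ = 0.08, σ = 0.53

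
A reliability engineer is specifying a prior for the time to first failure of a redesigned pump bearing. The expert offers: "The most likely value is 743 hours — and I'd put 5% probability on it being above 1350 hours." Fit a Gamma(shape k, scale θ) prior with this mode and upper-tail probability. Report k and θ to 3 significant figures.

k ≈ 8.81, θ ≈ 95.1

Gamma(k,θ) with k>1 has mode (k−1)θ, so θ = 743/(k−1).
Need P(X < 1350) = 0.95 with θ tied to k this way. Start at k = 2, θ = 743: P(X<1350) ≈ 0.542.
Too low — raise k to concentrate. Iterating converges to k ≈ 8.81.
Then θ = 743/(8.81−1) ≈ 95.1.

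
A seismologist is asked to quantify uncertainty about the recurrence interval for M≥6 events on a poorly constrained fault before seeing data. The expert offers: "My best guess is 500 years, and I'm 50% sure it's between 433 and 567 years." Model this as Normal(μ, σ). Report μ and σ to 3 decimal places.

μ = 500.000, σ = 99.334

A symmetric 50% interval runs μ ± z·σ with z = 0.6745.
Half-width = 67, so σ = 67/0.6745 = 99.334.
μ is the stated best guess, 500.000.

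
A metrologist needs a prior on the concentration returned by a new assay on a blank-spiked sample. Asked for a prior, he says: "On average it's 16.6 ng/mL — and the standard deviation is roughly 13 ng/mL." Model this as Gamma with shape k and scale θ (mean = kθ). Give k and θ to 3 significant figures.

For Gamma(k, scale θ): mean = kθ, variance = kθ², so CV = 1/√k.
CV = SD/mean = 13/16.6 = 0.7831, hence k = 1/CV² = 1.63.
Then θ = mean/k = 16.6/1.63 = 10.2.

k ≈ 1.63, θ ≈ 10.2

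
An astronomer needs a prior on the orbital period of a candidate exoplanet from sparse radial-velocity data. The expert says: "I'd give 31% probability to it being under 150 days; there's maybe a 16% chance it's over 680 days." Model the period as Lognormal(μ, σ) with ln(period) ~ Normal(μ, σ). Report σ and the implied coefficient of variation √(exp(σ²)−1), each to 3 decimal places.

σ ≈ 1.014, CV ≈ 1.341

If T ~ Lognormal(μ,σ) then ln T ~ Normal(μ,σ), so the p-quantile of ln T is μ + z_p·σ.
ln(150) = 5.011 and ln(680) = 6.522; z_{0.31} = -0.4959, z_{0.84} = 0.9945.
σ = (6.522 − 5.011)/(0.9945 − (-0.4959)) = 1.014.
μ = 5.011 − (-0.4959)·1.014 = 5.514.
CV = √(exp(σ²)−1) = √(exp(1.0286)−1) = 1.341.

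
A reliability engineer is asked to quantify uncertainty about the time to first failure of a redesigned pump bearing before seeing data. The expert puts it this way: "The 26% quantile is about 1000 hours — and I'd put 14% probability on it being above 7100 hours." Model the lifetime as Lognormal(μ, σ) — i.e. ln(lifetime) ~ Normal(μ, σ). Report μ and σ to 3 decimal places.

μ ≈ 7.639, σ ≈ 1.137

If T ~ Lognormal(μ,σ) then ln T ~ Normal(μ,σ), so the p-quantile of ln T is μ + z_p·σ.
ln(1000) = 6.908 and ln(7100) = 8.868; z_{0.26} = -0.6433, z_{0.86} = 1.08.
σ = (8.868 − 6.908)/(1.08 − (-0.6433)) = 1.137.
μ = 6.908 − (-0.6433)·1.137 = 7.639.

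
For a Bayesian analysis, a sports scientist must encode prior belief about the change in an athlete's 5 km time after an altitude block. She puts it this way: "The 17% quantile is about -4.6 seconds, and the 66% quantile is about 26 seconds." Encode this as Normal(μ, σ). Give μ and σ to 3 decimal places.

μ = 16.765, σ = 22.391

The p-quantile of Normal(μ,σ) is μ + z_p·σ, with z_{0.17} = -0.9542 and z_{0.66} = 0.4125.
Eliminate σ: μ = (z₂·x₁ − z₁·x₂)/(z₂ − z₁) = (0.4125·-4.6 − (-0.9542)·26)/1.367 = 16.765.
Then σ = (x₂ − x₁)/(z₂ − z₁) = (26 − -4.6)/1.367 = 22.391.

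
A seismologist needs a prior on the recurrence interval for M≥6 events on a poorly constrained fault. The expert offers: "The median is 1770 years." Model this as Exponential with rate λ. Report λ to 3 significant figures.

Exponential median = ln 2 / λ, so λ = ln 2 / 1770.0 = 0.000392.

λ ≈ 0.000392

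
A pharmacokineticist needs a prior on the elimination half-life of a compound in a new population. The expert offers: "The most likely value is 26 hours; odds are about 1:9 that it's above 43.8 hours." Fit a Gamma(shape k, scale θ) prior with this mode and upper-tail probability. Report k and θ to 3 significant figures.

k ≈ 7.95, θ ≈ 3.74

Gamma(k,θ) with k>1 has mode (k−1)θ, so θ = 26/(k−1).
Need P(X < 43.8) = 0.9 with θ tied to k this way. Start at k = 2, θ = 26: P(X<43.8) ≈ 0.502.
Too low — raise k to concentrate. Iterating converges to k ≈ 7.95.
Then θ = 26/(7.95−1) ≈ 3.74.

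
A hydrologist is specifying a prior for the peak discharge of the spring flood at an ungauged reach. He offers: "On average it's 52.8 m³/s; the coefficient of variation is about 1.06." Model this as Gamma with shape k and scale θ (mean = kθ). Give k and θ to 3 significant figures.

For Gamma(k, scale θ): mean = kθ, variance = kθ², so CV = 1/√k.
CV = 1.06, hence k = 1/CV² = 0.89.
Then θ = mean/k = 52.8/0.89 = 59.3.

k ≈ 0.89, θ ≈ 59.3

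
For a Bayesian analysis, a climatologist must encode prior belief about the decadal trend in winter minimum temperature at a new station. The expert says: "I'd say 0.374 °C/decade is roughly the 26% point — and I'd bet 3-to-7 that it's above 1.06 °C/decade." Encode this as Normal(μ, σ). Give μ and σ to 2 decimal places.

For Normal(μ,σ), the p-quantile is μ + z_p·σ. Here z_{0.26} = -0.6433, z_{0.7} = 0.5244.
So 0.374 = μ − 0.6433σ and 1.06 = μ + 0.5244σ.
Subtracting: σ = (1.06 − 0.374)/(0.5244 − (-0.6433)) = 0.59.
Then μ = 0.374 − (-0.6433)·0.59 = 0.75.

μ = 0.75, σ = 0.59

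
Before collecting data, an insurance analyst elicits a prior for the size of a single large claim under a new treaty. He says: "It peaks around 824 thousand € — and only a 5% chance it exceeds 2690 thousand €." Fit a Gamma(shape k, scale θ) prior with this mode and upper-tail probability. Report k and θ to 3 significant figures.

Gamma(k,θ) with k>1 has mode (k−1)θ, so θ = 824/(k−1).
Need P(X < 2690) = 0.95 with θ tied to k this way. Start at k = 2, θ = 824: P(X<2690) ≈ 0.837.
Too low — raise k to concentrate. Iterating converges to k ≈ 2.87.
Then θ = 824/(2.87−1) ≈ 441.

k ≈ 2.87, θ ≈ 441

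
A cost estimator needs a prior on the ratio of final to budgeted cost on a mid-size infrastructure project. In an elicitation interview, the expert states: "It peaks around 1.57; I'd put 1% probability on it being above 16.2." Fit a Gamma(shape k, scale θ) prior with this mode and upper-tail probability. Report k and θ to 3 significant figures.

Gamma(k,θ) with k>1 has mode (k−1)θ, so θ = 1.57/(k−1).
Need P(X < 16.2) = 0.99 with θ tied to k this way. Start at k = 2, θ = 1.57: P(X<16.2) ≈ 1.000.
Too high — lower k to spread out. Iterating converges to k ≈ 1.56.
Then θ = 1.57/(1.56−1) ≈ 2.8.

k ≈ 1.56, θ ≈ 2.8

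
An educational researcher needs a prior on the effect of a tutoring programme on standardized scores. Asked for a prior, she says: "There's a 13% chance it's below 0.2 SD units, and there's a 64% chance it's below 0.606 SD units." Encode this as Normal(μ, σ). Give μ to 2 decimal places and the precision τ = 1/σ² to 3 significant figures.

μ = 0.51, τ = 13.4

The p-quantile of Normal(μ,σ) is μ + z_p·σ, with z_{0.13} = -1.126 and z_{0.64} = 0.3585.
Eliminate σ: μ = (z₂·x₁ − z₁·x₂)/(z₂ − z₁) = (0.3585·0.2 − (-1.126)·0.606)/1.485 = 0.51.
Then σ = (x₂ − x₁)/(z₂ − z₁) = (0.606 − 0.2)/1.485 = 0.27.
Precision τ = 1/σ² = 1/0.2734² = 13.4.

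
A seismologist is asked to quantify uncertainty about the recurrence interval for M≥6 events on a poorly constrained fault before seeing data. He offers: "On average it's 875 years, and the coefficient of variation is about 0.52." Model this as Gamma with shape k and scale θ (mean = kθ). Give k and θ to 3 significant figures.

For Gamma(k, scale θ): mean = kθ, variance = kθ², so CV = 1/√k.
CV = 0.52, hence k = 1/CV² = 3.7.
Then θ = mean/k = 875/3.7 = 237.

k ≈ 3.7, θ ≈ 237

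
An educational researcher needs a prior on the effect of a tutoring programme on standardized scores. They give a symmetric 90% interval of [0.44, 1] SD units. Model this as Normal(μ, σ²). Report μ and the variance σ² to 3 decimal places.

A symmetric 90% interval runs μ ± z·σ with z = 1.645.
Half-width = 0.28, so σ = 0.28/1.645 = 0.1702 and σ² = 0.029.
μ is the interval midpoint, 0.720.

μ = 0.720, σ² = 0.029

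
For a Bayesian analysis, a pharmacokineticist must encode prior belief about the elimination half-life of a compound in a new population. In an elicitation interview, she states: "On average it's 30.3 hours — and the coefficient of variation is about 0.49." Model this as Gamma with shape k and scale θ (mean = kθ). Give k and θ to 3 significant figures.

For Gamma(k, scale θ): mean = kθ, variance = kθ², so CV = 1/√k.
CV = 0.49, hence k = 1/CV² = 4.16.
Then θ = mean/k = 30.3/4.16 = 7.28.

k ≈ 4.16, θ ≈ 7.28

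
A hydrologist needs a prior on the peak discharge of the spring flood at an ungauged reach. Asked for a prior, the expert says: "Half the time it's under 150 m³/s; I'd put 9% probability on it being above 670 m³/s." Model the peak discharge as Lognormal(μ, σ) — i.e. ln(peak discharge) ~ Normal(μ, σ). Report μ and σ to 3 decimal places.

μ ≈ 5.011, σ ≈ 1.116

If T ~ Lognormal(μ,σ) then ln T ~ Normal(μ,σ), so the p-quantile of ln T is μ + z_p·σ.
ln(150) = 5.011 and ln(670) = 6.507; z_{0.5} = 0, z_{0.91} = 1.341.
σ = (6.507 − 5.011)/(1.341 − (0)) = 1.116.
μ = 5.011 − (0)·1.116 = 5.011.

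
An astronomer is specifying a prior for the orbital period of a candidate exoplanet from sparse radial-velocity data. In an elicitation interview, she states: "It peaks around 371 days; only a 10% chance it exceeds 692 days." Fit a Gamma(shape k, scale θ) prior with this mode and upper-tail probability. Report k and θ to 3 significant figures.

k ≈ 5.91, θ ≈ 75.5

Gamma(k,θ) with k>1 has mode (k−1)θ, so θ = 371/(k−1).
Need P(X < 692) = 0.9 with θ tied to k this way. Start at k = 2, θ = 371: P(X<692) ≈ 0.556.
Too low — raise k to concentrate. Iterating converges to k ≈ 5.91.
Then θ = 371/(5.91−1) ≈ 75.5.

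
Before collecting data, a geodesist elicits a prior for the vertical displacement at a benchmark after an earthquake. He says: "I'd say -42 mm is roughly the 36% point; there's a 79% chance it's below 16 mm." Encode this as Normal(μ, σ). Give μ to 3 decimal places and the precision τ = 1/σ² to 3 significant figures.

For Normal(μ,σ), the p-quantile is μ + z_p·σ. Here z_{0.36} = -0.3585, z_{0.79} = 0.8064.
So -42 = μ − 0.3585σ and 16 = μ + 0.8064σ.
Subtracting: σ = (16 − -42)/(0.8064 − (-0.3585)) = 49.791.
Then μ = -42 − (-0.3585)·49.791 = -24.152.
Precision τ = 1/σ² = 1/49.79² = 0.000403.

μ = -24.152, τ = 0.000403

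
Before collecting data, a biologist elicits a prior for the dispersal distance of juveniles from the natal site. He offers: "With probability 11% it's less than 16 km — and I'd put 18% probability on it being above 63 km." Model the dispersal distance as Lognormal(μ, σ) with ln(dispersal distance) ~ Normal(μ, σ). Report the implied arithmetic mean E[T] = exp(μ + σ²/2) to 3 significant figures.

If T ~ Lognormal(μ,σ) then ln T ~ Normal(μ,σ), so the p-quantile of ln T is μ + z_p·σ.
ln(16) = 2.773 and ln(63) = 4.143; z_{0.11} = -1.227, z_{0.82} = 0.9154.
σ = (4.143 − 2.773)/(0.9154 − (-1.227)) = 0.640.
μ = 2.773 − (-1.227)·0.640 = 3.557.
E[T] = exp(μ + σ²/2) = exp(3.557 + 0.2047) = 43 km.

E[T] ≈ 43 km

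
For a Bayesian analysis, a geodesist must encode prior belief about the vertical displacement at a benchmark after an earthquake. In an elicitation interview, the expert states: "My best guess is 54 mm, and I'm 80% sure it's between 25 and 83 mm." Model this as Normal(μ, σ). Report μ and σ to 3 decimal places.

A symmetric 80% interval runs μ ± z·σ with z = 1.282.
Half-width = 29, so σ = 29/1.282 = 22.629.
μ is the stated best guess, 54.000.

μ = 54.000, σ = 22.629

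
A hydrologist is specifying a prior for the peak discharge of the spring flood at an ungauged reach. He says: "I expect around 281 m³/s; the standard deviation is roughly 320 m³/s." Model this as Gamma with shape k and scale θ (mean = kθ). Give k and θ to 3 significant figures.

For Gamma(k, scale θ): mean = kθ, variance = kθ², so CV = 1/√k.
CV = SD/mean = 320/281 = 1.139, hence k = 1/CV² = 0.771.
Then θ = mean/k = 281/0.771 = 364.

k ≈ 0.771, θ ≈ 364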